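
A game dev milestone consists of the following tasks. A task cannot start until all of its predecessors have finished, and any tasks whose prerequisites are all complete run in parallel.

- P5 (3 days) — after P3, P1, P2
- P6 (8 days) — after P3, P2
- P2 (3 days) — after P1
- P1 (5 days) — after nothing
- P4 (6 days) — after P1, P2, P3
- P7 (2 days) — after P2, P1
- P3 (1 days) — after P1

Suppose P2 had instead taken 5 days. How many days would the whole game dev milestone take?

18

Baseline: P1→P2→P6 = 5+3+8 = 16 → 16 days.
Since P2 is critical, the +2 change carries straight to that chain (now 18 days).
The critical path is still P1→P2→P6; finish is now 18 days.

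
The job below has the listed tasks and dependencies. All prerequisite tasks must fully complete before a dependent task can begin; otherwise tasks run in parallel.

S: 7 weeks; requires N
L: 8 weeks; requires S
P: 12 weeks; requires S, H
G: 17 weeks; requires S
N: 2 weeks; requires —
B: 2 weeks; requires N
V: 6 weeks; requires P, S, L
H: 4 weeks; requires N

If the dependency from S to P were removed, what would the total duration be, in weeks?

26

With the dependency in place, N→S→P→V = 2+7+12+6 = 27 sets the finish at 27 weeks.
Without S→P, P's earliest start moves from 9 to 6.
The longest chain is now N→S→G = 2+7+17 = 26, so the schedule takes 26 weeks.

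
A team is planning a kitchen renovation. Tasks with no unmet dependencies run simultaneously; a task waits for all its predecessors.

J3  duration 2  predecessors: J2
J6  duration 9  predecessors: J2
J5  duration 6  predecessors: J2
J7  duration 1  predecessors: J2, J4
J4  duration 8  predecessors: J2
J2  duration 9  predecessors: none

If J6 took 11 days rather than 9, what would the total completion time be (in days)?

Actual critical path: J2→J6 = 9+9 = 18 ⇒ 18 days.
Since J6 is critical, the +2 change carries straight to that chain (now 20 days).
The critical path is still J2→J6; finish is now 20 days.

20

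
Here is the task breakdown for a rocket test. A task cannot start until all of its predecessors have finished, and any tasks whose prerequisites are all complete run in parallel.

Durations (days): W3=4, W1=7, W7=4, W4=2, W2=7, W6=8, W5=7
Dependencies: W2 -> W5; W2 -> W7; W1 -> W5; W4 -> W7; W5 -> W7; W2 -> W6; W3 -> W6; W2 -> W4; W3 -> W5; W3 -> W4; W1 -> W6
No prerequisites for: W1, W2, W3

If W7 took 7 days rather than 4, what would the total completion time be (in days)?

21

Actual critical path: W1→W5→W7 = 7+7+4 = 18 ⇒ 18 days.
Since W7 is critical, the +3 change carries straight to that chain (now 21 days).
The critical path is still W1→W5→W7; finish is now 21 days.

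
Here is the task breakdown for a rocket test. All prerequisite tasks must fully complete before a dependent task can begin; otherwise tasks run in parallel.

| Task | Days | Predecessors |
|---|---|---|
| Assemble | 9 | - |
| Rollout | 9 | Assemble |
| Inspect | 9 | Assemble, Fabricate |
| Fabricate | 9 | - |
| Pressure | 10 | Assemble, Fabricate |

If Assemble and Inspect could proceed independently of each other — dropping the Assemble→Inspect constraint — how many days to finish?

Before: longest chain Fabricate→Pressure = 9+10 = 19, finish 19.
Dropping Assemble→Inspect doesn't change Inspect's earliest start (9); another predecessor still binds.
The longest chain is now Fabricate→Pressure = 9+10 = 19, so the job takes 19 days.

19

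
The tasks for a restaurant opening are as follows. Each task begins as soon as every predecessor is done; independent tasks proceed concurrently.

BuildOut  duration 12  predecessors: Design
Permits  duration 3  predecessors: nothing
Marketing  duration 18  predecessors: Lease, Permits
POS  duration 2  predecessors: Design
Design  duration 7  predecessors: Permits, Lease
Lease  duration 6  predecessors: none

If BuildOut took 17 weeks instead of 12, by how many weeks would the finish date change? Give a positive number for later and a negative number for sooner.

The binding path is Lease→Design→BuildOut = 6+7+12 = 25; finish at 25 weeks.
BuildOut lies on that path, so at 17 weeks the path becomes 30 weeks.
The critical path is still Lease→Design→BuildOut; finish is now 30 weeks.
Change in finish: 30 − 25 = +5 weeks.

5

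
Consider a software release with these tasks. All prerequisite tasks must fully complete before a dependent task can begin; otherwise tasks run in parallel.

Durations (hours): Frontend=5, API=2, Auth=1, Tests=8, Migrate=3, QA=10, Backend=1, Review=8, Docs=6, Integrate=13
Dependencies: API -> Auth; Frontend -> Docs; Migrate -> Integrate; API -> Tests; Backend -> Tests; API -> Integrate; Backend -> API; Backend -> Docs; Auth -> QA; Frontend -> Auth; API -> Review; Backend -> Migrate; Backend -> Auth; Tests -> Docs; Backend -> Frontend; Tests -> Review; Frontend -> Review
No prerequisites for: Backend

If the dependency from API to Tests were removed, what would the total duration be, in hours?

17

Before: longest chain Backend→API→Tests→Review = 1+2+8+8 = 19, finish 19.
Without API→Tests, Tests's earliest start moves from 3 to 1.
The longest chain is now Backend→Frontend→Auth→QA = 1+5+1+10 = 17, so the schedule takes 17 hours.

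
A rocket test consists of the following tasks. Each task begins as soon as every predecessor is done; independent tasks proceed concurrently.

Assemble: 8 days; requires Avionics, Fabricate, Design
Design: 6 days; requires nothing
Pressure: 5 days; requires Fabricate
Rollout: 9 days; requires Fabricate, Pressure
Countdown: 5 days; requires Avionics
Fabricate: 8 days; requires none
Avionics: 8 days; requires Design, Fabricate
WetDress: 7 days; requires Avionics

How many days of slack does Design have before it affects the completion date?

2

The longest chain is Fabricate→Avionics→Assemble = 8+8+8 = 24; overall finish 24 days.
Design finishes as early as 6 and must finish by 8.
Slack of Design = 2 − 0 = 2 days.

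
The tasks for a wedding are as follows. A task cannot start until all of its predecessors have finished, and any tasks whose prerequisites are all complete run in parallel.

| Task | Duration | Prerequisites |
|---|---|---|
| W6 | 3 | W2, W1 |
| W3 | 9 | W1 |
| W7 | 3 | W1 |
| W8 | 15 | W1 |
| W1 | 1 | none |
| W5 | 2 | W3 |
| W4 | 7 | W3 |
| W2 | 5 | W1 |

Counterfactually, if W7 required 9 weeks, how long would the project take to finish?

The binding path is W1→W3→W4 = 1+9+7 = 17; finish at 17 weeks.
W7 is off the critical path — its longest chain is 4 weeks, giving 13 of slack.
No other chain overtakes it, so the finish is 17 weeks.

17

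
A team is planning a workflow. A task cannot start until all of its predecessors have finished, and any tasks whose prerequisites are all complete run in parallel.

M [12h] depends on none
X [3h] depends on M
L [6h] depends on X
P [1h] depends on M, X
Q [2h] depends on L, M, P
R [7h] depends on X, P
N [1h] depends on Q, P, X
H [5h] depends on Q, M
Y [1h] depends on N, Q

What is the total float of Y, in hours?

M→X→L→Q→H = 12+3+6+2+5 = 28 sets the makespan at 28 hours.
Y finishes as early as 25 and must finish by 28.
Slack of Y = 27 − 24 = 3 hours.

3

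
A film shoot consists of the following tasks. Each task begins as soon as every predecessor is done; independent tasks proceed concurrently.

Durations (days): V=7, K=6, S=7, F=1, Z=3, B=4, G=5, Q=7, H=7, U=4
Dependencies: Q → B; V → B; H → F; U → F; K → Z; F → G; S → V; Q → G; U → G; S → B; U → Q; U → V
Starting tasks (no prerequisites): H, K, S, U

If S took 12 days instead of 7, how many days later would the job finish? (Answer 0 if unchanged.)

The binding path is S→V→B = 7+7+4 = 18; finish at 18 days.
Since S is critical, the +5 change carries straight to that chain (now 23 days).
No other chain overtakes it, so the finish is 23 days.
Change in finish: 23 − 18 = +5 days.

5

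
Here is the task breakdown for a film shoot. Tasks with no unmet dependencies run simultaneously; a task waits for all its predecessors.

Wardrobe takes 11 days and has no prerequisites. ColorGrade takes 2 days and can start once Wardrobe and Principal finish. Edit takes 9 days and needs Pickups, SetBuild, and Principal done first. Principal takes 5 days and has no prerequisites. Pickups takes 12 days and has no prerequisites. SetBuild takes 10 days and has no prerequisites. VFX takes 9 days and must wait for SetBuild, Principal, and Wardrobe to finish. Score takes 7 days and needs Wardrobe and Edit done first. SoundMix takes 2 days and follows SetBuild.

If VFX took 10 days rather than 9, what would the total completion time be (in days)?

28

The binding path is Pickups→Edit→Score = 12+9+7 = 28; finish at 28 days.
The longest path through VFX is only 20 days, so VFX has float 8.
That remains the longest chain; total 28 days.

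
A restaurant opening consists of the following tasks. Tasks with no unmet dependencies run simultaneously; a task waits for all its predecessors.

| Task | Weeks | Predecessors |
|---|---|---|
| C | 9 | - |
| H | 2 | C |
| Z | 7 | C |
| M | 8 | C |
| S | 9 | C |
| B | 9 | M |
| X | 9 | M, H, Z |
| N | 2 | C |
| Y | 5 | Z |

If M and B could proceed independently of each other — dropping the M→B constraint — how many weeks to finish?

Original critical path: C→M→B = 9+8+9 = 26 ⇒ 26 weeks.
Without M→B, B's earliest start moves from 17 to 0.
After: C→M→X = 9+8+9 = 26 → 26 weeks.

26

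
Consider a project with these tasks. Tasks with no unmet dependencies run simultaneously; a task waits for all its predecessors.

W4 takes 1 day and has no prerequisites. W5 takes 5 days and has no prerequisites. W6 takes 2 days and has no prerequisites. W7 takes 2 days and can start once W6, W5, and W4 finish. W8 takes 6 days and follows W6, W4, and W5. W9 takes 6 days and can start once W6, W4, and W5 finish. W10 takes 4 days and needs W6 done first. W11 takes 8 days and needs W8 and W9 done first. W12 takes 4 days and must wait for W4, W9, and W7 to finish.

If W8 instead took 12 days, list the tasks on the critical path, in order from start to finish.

Critical path before the change: W5→W8→W11 = 5+6+8 = 19 giving 19 days.
W8 lies on that path, so at 12 days the path becomes 25 days.
The critical path is still W5→W8→W11; finish is now 25 days.

W5, W8, W11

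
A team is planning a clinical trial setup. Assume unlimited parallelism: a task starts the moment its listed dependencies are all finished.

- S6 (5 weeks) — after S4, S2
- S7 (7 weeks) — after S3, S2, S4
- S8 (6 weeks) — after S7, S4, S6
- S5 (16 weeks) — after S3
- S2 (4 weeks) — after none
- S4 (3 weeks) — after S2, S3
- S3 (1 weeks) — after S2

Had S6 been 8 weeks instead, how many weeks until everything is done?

22

The binding path is S2→S3→S4→S7→S8 = 4+1+3+7+6 = 21; finish at 21 weeks.
S6 is off the critical path — its longest chain is 19 weeks, giving 2 of slack.
Now S2→S3→S4→S6→S8 = 4+1+3+8+6 = 22 is longest, so the finish becomes 22 weeks.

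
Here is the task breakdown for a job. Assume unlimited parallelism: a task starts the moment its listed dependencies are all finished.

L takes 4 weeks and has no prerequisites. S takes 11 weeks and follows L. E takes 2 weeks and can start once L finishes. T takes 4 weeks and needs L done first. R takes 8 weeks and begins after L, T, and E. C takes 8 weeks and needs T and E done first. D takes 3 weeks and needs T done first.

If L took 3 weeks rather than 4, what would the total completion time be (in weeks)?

As given, the longest chain is L→T→R = 4+4+8 = 16, so the finish is 16 weeks.
Since L is critical, the -1 change carries straight to that chain (now 15 weeks).
The critical path is still L→T→R; finish is now 15 weeks.

15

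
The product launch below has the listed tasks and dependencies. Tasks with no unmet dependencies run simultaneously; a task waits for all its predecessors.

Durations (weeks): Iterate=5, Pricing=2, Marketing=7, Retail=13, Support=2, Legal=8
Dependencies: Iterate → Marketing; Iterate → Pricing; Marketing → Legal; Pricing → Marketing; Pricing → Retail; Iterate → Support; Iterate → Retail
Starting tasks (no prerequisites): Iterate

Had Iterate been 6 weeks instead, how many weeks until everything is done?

As given, the longest chain is Iterate→Pricing→Marketing→Legal = 5+2+7+8 = 22, so the finish is 22 weeks.
Since Iterate is critical, the +1 change carries straight to that chain (now 23 weeks).
The critical path is still Iterate→Pricing→Marketing→Legal; finish is now 23 weeks.

23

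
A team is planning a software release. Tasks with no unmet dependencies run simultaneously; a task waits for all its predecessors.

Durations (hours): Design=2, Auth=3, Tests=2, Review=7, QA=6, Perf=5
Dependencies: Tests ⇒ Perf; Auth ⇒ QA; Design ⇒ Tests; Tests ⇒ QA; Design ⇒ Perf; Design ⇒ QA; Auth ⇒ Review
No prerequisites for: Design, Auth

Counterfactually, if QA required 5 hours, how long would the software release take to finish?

10

Baseline: Design→Tests→QA = 2+2+6 = 10 → 10 hours.
QA lies on that path, so at 5 hours the path becomes 9 hours.
The binding chain switches to Auth→Review = 3+7 = 10; finish 10 hours.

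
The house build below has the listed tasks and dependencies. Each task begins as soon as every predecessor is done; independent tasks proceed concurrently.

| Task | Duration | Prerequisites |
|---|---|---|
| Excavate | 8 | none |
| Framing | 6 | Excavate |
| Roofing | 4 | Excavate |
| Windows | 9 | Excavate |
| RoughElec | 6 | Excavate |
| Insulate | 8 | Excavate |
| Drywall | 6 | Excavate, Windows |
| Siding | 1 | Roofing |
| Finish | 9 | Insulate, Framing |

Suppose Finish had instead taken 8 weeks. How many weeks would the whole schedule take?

24

Actual critical path: Excavate→Insulate→Finish = 8+8+9 = 25 ⇒ 25 weeks.
Finish lies on that path, so at 8 weeks the path becomes 24 weeks.
The critical path is still Excavate→Insulate→Finish; finish is now 24 weeks.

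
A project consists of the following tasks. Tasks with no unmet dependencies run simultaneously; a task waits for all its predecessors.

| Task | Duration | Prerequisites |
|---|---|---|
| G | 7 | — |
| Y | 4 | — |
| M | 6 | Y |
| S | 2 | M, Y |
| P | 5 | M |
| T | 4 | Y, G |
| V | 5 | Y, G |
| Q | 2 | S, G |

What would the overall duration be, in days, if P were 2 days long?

14

Baseline: Y→M→P = 4+6+5 = 15 → 15 days.
Since P is critical, the -3 change carries straight to that chain (now 12 days).
The binding chain switches to Y→M→S→Q = 4+6+2+2 = 14; finish 14 days.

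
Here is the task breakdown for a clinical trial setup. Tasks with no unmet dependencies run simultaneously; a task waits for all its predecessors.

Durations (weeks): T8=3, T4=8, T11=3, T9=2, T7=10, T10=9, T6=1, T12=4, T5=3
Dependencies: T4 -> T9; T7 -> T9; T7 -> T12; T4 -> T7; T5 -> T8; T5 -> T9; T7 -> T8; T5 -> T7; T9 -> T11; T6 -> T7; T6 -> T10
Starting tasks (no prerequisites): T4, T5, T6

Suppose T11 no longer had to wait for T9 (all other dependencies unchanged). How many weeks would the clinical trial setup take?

22

With the dependency in place, T4→T7→T9→T11 = 8+10+2+3 = 23 sets the finish at 23 weeks.
Without T9→T11, T11's earliest start moves from 20 to 0.
New critical path: T4→T7→T12 = 8+10+4 = 22 ⇒ 22 weeks.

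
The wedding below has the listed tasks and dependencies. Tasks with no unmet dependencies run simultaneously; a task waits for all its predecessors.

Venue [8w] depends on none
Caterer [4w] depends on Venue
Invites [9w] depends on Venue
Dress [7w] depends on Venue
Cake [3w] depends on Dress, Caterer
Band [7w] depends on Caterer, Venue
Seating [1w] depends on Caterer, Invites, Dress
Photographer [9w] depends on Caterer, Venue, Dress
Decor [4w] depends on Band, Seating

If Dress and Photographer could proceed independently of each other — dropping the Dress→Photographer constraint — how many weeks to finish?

Original critical path: Venue→Dress→Photographer = 8+7+9 = 24 ⇒ 24 weeks.
Without Dress→Photographer, Photographer's earliest start moves from 15 to 12.
New critical path: Venue→Caterer→Band→Decor = 8+4+7+4 = 23 ⇒ 23 weeks.

23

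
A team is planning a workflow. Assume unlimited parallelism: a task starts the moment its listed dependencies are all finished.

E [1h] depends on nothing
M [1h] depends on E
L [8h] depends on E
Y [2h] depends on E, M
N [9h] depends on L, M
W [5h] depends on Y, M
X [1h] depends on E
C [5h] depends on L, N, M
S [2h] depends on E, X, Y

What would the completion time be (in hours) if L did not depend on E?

22

With the dependency in place, E→L→N→C = 1+8+9+5 = 23 sets the finish at 23 hours.
Without E→L, L's earliest start moves from 1 to 0.
After: L→N→C = 8+9+5 = 22 → 22 hours.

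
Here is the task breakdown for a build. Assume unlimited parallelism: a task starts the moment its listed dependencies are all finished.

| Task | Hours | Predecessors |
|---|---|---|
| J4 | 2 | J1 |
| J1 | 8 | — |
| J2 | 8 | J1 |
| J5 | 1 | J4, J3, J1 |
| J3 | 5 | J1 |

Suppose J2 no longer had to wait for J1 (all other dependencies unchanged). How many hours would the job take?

Before: longest chain J1→J2 = 8+8 = 16, finish 16.
Without J1→J2, J2's earliest start moves from 8 to 0.
The longest chain is now J1→J3→J5 = 8+5+1 = 14, so the job takes 14 hours.

14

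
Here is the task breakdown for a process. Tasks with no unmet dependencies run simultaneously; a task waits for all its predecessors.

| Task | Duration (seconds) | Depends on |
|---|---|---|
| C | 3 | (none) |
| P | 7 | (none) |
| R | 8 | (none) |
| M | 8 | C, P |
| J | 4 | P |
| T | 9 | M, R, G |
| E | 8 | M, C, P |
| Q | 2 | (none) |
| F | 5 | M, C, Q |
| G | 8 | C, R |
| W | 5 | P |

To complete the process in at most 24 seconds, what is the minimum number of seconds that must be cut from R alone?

Current finish: 25 seconds; target: 24.
R is on every critical path, so each second cut from R cuts the finish by one (this holds down to a finish of 24).
Need 25 − 24 = 1 second off R → R becomes 7 seconds, finish becomes 24.

1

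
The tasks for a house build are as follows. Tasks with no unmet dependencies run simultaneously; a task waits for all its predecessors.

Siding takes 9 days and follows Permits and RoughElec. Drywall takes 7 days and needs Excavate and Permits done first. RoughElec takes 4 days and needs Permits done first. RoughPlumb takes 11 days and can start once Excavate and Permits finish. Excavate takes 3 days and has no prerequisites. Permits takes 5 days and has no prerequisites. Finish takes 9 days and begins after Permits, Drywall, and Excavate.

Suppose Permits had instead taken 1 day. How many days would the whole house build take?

19

Actual critical path: Permits→Drywall→Finish = 5+7+9 = 21 ⇒ 21 days.
Permits is on the critical path; changing it to 1 makes that path 17 days.
The binding chain switches to Excavate→Drywall→Finish = 3+7+9 = 19; finish 19 days.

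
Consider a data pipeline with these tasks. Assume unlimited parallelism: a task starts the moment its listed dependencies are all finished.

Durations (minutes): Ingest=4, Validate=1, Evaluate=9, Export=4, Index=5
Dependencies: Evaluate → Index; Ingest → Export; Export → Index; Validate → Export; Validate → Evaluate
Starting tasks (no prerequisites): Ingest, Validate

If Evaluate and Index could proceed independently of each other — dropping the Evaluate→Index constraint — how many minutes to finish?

With the dependency in place, Validate→Evaluate→Index = 1+9+5 = 15 sets the finish at 15 minutes.
Without Evaluate→Index, Index's earliest start moves from 10 to 8.
After: Ingest→Export→Index = 4+4+5 = 13 → 13 minutes.

13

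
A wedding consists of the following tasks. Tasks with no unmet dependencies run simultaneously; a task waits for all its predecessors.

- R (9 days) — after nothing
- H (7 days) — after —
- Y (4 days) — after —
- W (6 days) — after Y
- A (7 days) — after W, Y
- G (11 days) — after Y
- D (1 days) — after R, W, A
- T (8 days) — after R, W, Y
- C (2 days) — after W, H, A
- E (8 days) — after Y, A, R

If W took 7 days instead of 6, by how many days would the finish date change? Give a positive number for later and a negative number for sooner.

Critical path before the change: Y→W→A→E = 4+6+7+8 = 25 giving 25 days.
W is on the critical path; changing it to 7 makes that path 26 days.
That remains the longest chain; total 26 days.
Change in finish: 26 − 25 = +1 days.

1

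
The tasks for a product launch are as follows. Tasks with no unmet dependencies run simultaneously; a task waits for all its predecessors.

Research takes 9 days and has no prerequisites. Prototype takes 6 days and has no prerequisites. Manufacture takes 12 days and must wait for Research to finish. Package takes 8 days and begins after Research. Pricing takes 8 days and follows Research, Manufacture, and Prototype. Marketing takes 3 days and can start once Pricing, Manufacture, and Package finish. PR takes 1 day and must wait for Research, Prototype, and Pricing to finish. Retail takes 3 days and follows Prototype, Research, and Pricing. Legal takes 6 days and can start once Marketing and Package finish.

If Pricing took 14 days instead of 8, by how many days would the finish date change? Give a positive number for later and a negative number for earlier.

6

Actual critical path: Research→Manufacture→Pricing→Marketing→Legal = 9+12+8+3+6 = 38 ⇒ 38 days.
Pricing lies on that path, so at 14 days the path becomes 44 days.
No other chain overtakes it, so the finish is 44 days.
Change in finish: 44 − 38 = +6 days.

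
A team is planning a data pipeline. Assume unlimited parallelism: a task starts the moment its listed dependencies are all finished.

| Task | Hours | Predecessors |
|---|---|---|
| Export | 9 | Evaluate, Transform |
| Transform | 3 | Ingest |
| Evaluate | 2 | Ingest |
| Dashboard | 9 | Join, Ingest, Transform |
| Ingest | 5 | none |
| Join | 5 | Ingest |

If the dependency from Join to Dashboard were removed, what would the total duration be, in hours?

With the dependency in place, Ingest→Join→Dashboard = 5+5+9 = 19 sets the finish at 19 hours.
Without Join→Dashboard, Dashboard's earliest start moves from 10 to 8.
The longest chain is now Ingest→Transform→Export = 5+3+9 = 17, so the schedule takes 17 hours.

17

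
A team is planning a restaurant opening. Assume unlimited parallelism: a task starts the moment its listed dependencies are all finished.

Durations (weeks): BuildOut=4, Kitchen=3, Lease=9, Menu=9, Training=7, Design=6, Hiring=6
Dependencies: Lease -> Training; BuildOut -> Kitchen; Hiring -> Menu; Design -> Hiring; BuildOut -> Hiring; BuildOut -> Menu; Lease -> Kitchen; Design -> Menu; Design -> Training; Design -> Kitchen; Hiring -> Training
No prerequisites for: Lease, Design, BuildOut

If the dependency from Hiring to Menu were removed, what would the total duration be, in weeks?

Before: longest chain Design→Hiring→Menu = 6+6+9 = 21, finish 21.
Without Hiring→Menu, Menu's earliest start moves from 12 to 6.
After: Design→Hiring→Training = 6+6+7 = 19 → 19 weeks.

19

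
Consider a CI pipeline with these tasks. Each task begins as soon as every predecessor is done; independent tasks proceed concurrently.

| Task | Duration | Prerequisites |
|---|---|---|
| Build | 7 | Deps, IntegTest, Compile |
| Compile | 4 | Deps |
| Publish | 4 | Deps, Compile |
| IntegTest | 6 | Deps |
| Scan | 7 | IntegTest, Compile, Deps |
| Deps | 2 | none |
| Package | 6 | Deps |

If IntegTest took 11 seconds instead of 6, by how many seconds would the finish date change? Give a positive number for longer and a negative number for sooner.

5

The binding path is Deps→IntegTest→Build = 2+6+7 = 15; finish at 15 seconds.
IntegTest lies on that path, so at 11 seconds the path becomes 20 seconds.
No other chain overtakes it, so the finish is 20 seconds.
Change in finish: 20 − 15 = +5 seconds.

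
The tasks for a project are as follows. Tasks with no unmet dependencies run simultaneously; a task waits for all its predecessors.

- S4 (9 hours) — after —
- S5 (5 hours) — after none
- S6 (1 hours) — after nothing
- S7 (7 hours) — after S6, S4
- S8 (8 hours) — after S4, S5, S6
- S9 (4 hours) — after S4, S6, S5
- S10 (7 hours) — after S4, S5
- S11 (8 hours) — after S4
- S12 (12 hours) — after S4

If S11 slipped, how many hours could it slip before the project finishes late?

Critical path: S4→S12 = 9+12 = 21, so the finish is 21 hours.
Longest path through S11: 17 hours (earliest finish 17, latest finish 21).
So S11 can slip 21 − 17 = 4 hours.

4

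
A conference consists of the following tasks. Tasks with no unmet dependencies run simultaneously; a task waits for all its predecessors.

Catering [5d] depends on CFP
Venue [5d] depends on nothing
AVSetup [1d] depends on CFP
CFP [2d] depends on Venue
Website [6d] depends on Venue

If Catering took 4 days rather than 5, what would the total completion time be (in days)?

11

Critical path before the change: Venue→CFP→Catering = 5+2+5 = 12 giving 12 days.
Catering lies on that path, so at 4 days the path becomes 11 days.
That remains the longest chain; total 11 days.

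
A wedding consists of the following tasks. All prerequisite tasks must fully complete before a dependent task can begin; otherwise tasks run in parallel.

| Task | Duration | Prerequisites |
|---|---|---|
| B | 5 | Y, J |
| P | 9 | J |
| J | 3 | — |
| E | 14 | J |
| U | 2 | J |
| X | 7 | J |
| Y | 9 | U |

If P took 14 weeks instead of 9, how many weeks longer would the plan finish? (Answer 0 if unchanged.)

Baseline: J→U→Y→B = 3+2+9+5 = 19 → 19 weeks.
P has 7 weeks of float (longest path through it is 12).
No other chain overtakes it, so the finish is 19 weeks.
Change in finish: 19 − 19 = +0 weeks.

0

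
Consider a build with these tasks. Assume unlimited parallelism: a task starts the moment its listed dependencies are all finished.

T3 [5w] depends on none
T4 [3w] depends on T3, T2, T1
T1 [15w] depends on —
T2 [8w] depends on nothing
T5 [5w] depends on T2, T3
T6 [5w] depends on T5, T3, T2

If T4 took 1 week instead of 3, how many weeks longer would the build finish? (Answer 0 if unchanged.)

Actual critical path: T1→T4 = 15+3 = 18 ⇒ 18 weeks.
Since T4 is critical, the -2 change carries straight to that chain (now 16 weeks).
New critical path: T2→T5→T6 = 8+5+5 = 18 ⇒ 18 weeks.
Change in finish: 18 − 18 = +0 weeks.

0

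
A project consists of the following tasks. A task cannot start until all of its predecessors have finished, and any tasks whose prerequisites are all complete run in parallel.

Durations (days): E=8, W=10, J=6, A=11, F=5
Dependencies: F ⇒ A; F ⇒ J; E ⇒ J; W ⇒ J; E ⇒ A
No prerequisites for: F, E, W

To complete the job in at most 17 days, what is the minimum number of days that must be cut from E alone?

2

Current finish: 19 days; target: 17.
E is on every critical path, so each day cut from E cuts the finish by one (this holds down to a finish of 16).
Need 19 − 17 = 2 days off E → E becomes 6 days, finish becomes 17.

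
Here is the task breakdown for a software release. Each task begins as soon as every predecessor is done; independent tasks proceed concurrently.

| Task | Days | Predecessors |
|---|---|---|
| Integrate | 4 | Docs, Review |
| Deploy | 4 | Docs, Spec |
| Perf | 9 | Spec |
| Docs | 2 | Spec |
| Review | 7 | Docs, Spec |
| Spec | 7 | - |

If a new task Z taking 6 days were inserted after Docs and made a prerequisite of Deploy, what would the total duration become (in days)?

20

Originally the software release takes 20 days.
With Z inserted, Deploy now waits for max(Docs, Spec, Z).
New critical path: Spec→Docs→Review→Integrate = 7+2+7+4 = 20 ⇒ 20 days.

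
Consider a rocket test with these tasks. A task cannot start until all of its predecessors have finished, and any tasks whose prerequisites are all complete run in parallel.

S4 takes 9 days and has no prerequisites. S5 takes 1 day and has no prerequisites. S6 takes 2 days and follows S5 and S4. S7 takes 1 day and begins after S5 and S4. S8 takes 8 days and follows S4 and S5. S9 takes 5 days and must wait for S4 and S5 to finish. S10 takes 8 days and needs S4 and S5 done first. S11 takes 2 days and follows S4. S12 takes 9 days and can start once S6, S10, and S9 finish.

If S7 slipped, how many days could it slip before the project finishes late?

Critical path: S4→S10→S12 = 9+8+9 = 26, so the finish is 26 days.
Longest path through S7: 10 days (earliest finish 10, latest finish 26).
Float = 26 − 10 = 16.

16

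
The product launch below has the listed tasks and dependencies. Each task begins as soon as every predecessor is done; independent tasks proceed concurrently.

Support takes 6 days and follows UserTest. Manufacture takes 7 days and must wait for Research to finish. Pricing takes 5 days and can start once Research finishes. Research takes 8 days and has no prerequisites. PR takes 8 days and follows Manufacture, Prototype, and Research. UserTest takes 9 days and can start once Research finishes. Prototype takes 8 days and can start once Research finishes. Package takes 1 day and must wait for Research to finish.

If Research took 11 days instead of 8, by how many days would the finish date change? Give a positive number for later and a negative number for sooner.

3

The binding path is Research→Prototype→PR = 8+8+8 = 24; finish at 24 days.
Research lies on that path, so at 11 days the path becomes 27 days.
That remains the longest chain; total 27 days.
Change in finish: 27 − 24 = +3 days.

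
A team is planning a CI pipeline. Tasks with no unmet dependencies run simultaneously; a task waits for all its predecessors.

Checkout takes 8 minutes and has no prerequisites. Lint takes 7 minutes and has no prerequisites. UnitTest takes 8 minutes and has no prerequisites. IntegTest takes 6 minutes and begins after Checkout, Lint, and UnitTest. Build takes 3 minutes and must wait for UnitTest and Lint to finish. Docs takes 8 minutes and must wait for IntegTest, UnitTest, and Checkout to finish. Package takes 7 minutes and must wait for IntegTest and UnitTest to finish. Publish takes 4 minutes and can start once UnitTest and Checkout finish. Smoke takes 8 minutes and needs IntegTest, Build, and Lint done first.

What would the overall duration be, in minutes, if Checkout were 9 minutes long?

23

Actual critical path: Checkout→IntegTest→Docs = 8+6+8 = 22 ⇒ 22 minutes.
Checkout lies on that path, so at 9 minutes the path becomes 23 minutes.
No other chain overtakes it, so the finish is 23 minutes.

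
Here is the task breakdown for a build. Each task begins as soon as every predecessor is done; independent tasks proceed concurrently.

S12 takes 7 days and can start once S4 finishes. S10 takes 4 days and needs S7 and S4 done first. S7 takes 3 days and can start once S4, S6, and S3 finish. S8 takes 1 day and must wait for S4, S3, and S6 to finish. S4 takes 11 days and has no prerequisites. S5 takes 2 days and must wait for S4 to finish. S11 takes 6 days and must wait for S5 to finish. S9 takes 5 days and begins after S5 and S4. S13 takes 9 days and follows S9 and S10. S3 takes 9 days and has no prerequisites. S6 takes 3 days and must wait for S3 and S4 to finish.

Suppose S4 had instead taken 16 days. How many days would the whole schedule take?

35

Baseline: S4→S6→S7→S10→S13 = 11+3+3+4+9 = 30 → 30 days.
Since S4 is critical, the +5 change carries straight to that chain (now 35 days).
That remains the longest chain; total 35 days.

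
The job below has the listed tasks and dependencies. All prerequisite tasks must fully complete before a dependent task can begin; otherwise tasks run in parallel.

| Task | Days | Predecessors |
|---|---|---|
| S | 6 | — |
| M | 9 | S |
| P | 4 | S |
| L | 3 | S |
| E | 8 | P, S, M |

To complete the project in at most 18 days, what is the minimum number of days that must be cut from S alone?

Current finish: 23 days; target: 18.
S is on every critical path, so each day cut from S cuts the finish by one (this holds down to a finish of 18).
Need 23 − 18 = 5 days off S → S becomes 1 day, finish becomes 18.

5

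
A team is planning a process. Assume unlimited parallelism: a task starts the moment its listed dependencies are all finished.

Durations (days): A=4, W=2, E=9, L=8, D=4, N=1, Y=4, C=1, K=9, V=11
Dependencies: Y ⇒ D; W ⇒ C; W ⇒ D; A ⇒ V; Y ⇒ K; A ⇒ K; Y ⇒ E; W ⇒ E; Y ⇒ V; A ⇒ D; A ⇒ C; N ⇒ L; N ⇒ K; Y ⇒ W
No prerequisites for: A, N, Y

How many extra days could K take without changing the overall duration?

Critical path: A→V = 4+11 = 15, so the finish is 15 days.
K finishes as early as 13 and must finish by 15.
Slack of K = 6 − 4 = 2 days.

2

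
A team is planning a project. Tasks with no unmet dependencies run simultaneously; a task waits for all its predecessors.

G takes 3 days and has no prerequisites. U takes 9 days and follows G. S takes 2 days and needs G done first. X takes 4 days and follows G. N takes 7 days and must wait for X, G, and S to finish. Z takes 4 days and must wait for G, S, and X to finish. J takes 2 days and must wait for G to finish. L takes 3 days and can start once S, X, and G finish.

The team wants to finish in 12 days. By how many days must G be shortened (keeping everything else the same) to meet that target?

Current finish: 14 days; target: 12.
G is on every critical path, so each day cut from G cuts the finish by one (this holds down to a finish of 12).
Need 14 − 12 = 2 days off G → G becomes 1 day, finish becomes 12.

2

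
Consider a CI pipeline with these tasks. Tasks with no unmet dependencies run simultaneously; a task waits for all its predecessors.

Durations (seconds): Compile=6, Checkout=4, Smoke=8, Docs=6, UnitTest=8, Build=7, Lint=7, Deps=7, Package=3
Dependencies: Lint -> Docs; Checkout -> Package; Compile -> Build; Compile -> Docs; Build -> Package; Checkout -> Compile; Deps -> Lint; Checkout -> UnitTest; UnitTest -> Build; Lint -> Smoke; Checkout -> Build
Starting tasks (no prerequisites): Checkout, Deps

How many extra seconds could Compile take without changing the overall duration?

Critical path: Checkout→UnitTest→Build→Package = 4+8+7+3 = 22, so the finish is 22 seconds.
Longest path through Compile: 20 seconds (earliest finish 10, latest finish 12).
Slack of Compile = 6 − 4 = 2 seconds.

2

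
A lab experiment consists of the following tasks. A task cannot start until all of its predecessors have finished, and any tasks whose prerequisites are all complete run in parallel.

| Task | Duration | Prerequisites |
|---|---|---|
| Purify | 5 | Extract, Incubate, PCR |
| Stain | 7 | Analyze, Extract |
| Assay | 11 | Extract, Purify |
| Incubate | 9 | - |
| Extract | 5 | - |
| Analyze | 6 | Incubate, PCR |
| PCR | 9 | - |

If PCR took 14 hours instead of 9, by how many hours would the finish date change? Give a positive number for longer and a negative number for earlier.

The binding path is PCR→Purify→Assay = 9+5+11 = 25; finish at 25 hours.
PCR lies on that path, so at 14 hours the path becomes 30 hours.
The critical path is still PCR→Purify→Assay; finish is now 30 hours.
Change in finish: 30 − 25 = +5 hours.

5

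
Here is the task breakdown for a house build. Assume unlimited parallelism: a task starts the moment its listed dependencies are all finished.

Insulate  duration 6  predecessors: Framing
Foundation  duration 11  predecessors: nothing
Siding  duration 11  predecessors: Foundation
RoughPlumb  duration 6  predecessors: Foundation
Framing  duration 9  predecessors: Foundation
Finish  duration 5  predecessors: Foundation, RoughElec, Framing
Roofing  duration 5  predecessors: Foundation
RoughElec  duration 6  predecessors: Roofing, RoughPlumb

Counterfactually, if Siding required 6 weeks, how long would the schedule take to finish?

28

Critical path before the change: Foundation→RoughPlumb→RoughElec→Finish = 11+6+6+5 = 28 giving 28 weeks.
Siding is off the critical path — its longest chain is 22 weeks, giving 6 of slack.
That remains the longest chain; total 28 weeks.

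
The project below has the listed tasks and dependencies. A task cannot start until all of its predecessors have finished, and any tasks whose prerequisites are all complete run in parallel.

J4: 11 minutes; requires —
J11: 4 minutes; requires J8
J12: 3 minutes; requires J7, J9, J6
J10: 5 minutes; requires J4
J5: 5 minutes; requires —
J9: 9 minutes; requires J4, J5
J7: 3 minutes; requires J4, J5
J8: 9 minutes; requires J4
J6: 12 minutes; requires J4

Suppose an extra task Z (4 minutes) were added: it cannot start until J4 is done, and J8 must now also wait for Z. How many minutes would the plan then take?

28

Originally the plan takes 26 minutes.
With Z inserted, J8 now waits for max(J4, Z).
New critical path: J4→Z→J8→J11 = 11+4+9+4 = 28 ⇒ 28 minutes.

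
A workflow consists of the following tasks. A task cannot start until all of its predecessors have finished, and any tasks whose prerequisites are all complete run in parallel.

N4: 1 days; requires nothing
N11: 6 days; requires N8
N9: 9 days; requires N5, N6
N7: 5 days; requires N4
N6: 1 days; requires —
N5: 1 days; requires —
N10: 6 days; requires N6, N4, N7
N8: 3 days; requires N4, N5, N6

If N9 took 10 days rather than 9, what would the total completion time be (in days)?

Critical path before the change: N4→N7→N10 = 1+5+6 = 12 giving 12 days.
N9 has 2 days of float (longest path through it is 10).
That remains the longest chain; total 12 days.

12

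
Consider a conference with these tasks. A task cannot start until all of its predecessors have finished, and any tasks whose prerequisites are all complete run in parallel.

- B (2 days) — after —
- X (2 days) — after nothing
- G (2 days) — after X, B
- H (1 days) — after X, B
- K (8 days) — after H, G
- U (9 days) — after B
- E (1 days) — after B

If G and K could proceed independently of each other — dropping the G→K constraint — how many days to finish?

11

Original critical path: B→G→K = 2+2+8 = 12 ⇒ 12 days.
Without G→K, K's earliest start moves from 4 to 3.
The longest chain is now B→H→K = 2+1+8 = 11, so the project takes 11 days.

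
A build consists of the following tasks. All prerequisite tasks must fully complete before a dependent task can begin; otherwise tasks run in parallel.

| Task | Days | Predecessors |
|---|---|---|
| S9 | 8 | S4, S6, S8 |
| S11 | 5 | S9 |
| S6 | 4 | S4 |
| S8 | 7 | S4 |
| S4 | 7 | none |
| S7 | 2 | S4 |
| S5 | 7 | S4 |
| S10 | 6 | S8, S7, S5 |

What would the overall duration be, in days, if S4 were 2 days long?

Actual critical path: S4→S8→S9→S11 = 7+7+8+5 = 27 ⇒ 27 days.
S4 is on the critical path; changing it to 2 makes that path 22 days.
No other chain overtakes it, so the finish is 22 days.

22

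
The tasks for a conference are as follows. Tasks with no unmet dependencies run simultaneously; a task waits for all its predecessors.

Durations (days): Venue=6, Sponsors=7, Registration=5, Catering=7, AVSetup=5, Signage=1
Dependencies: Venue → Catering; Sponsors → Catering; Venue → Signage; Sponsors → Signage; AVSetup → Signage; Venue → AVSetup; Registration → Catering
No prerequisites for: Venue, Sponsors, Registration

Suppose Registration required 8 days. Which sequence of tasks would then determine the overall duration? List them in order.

Registration, Catering

As given, the longest chain is Sponsors→Catering = 7+7 = 14, so the finish is 14 days.
The longest path through Registration is only 12 days, so Registration has float 2.
New critical path: Registration→Catering = 8+7 = 15 ⇒ 15 days.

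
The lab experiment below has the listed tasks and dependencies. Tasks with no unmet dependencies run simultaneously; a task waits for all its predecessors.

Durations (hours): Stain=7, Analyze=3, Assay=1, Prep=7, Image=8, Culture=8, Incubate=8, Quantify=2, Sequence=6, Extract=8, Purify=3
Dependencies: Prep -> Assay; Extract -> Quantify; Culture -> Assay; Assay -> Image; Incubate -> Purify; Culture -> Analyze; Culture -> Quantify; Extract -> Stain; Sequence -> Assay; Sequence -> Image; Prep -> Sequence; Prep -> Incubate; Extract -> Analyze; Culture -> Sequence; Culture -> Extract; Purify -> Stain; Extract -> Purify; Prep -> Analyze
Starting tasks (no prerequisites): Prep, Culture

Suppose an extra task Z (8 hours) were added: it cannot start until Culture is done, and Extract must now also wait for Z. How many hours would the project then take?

34

Originally the project takes 26 hours.
With Z inserted, Extract now waits for max(Culture, Z).
New critical path: Culture→Z→Extract→Purify→Stain = 8+8+8+3+7 = 34 ⇒ 34 hours.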